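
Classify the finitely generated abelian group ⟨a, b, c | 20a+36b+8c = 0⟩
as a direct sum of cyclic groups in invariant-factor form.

Answer: M ≅ ℤ^2 ⊕ ℤ/4

Derivation:
rank_ℚ(R)=1; free=3−1=2
SNF(R) diag = [4] → torsion [4]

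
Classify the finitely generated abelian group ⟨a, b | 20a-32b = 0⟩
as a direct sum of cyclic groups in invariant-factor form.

rank_ℚ(R)=1; free=2−1=1
SNF(R) diag = [4] → torsion [4]

Answer: M ≅ ℤ^1 ⊕ ℤ/4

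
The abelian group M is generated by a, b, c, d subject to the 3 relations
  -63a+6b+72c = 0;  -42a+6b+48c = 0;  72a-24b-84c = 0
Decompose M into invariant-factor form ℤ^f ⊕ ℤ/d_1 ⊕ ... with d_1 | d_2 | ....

Answer: M ≅ ℤ^1 ⊕ ℤ/3 ⊕ ℤ/6 ⊕ ℤ/12

Derivation:
rank_ℚ(R)=3; free=4−3=1
SNF(R) diag = [3, 6, 12] → torsion [3, 6, 12]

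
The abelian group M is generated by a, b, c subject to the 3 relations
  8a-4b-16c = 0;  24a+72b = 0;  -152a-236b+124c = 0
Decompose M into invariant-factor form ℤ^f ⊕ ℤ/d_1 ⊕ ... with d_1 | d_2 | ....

rank_ℚ(R)=3; free=3−3=0
SNF(R) diag = [4, 12, 24] → torsion [4, 12, 24]

Answer: M ≅ ℤ/4 ⊕ ℤ/12 ⊕ ℤ/24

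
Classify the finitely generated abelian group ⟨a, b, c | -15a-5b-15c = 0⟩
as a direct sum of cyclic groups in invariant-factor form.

Answer: M ≅ ℤ^2 ⊕ ℤ/5

Derivation:
rank_ℚ(R)=1; free=3−1=2
SNF(R) diag = [5] → torsion [5]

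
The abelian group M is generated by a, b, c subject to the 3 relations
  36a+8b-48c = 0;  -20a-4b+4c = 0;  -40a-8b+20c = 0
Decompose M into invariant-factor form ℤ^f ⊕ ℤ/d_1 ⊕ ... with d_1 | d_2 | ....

rank_ℚ(R)=3; free=3−3=0
SNF(R) diag = [4, 4, 12] → torsion [4, 4, 12]

Answer: M ≅ ℤ/4 ⊕ ℤ/4 ⊕ ℤ/12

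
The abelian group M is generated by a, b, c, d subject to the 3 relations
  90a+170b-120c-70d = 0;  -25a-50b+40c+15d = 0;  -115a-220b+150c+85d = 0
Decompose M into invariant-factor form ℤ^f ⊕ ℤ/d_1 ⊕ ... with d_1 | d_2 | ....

Answer: M ≅ ℤ^1 ⊕ ℤ/5 ⊕ ℤ/10 ⊕ ℤ/10

Derivation:
rank_ℚ(R)=3; free=4−3=1
SNF(R) diag = [5, 10, 10] → torsion [5, 10, 10]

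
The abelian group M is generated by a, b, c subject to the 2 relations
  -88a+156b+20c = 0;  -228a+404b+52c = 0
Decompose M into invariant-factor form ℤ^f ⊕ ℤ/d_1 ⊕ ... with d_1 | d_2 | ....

rank_ℚ(R)=2; free=3−2=1
SNF(R) diag = [4, 4] → torsion [4, 4]

Answer: M ≅ ℤ^1 ⊕ ℤ/4 ⊕ ℤ/4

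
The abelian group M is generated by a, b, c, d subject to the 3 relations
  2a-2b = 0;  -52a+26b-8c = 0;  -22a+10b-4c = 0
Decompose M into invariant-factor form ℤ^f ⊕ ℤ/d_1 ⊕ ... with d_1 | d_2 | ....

Answer: M ≅ ℤ^1 ⊕ ℤ/2 ⊕ ℤ/2 ⊕ ℤ/4

Derivation:
rank_ℚ(R)=3; free=4−3=1
SNF(R) diag = [2, 2, 4] → torsion [2, 2, 4]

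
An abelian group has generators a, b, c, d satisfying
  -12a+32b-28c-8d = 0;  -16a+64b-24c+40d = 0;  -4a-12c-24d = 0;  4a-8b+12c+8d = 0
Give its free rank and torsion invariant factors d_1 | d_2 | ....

rank_ℚ(R)=4; free=4−4=0
SNF(R) diag = [4, 8, 8, 8] → torsion [4, 8, 8, 8]

Answer: M ≅ ℤ/4 ⊕ ℤ/8 ⊕ ℤ/8 ⊕ ℤ/8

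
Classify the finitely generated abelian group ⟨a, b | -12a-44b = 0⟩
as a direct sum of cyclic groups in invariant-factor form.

rank_ℚ(R)=1; free=2−1=1
SNF(R) diag = [4] → torsion [4]

Answer: M ≅ ℤ^1 ⊕ ℤ/4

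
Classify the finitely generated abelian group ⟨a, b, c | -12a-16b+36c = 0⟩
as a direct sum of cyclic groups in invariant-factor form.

rank_ℚ(R)=1; free=3−1=2
SNF(R) diag = [4] → torsion [4]

Answer: M ≅ ℤ^2 ⊕ ℤ/4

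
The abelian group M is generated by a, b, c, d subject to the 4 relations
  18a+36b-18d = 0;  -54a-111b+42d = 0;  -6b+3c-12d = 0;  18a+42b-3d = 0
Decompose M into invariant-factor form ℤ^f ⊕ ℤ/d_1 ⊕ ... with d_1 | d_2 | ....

rank_ℚ(R)=4; free=4−4=0
SNF(R) diag = [3, 3, 9, 18] → torsion [3, 3, 9, 18]

Answer: M ≅ ℤ/3 ⊕ ℤ/3 ⊕ ℤ/9 ⊕ ℤ/18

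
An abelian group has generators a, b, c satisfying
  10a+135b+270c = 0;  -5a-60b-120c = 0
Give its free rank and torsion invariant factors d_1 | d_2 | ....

Answer: M ≅ ℤ^1 ⊕ ℤ/5 ⊕ ℤ/15

Derivation:
rank_ℚ(R)=2; free=3−2=1
SNF(R) diag = [5, 15] → torsion [5, 15]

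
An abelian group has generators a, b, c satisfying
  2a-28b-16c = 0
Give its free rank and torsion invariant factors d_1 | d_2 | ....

Answer: M ≅ ℤ^2 ⊕ ℤ/2

Derivation:
rank_ℚ(R)=1; free=3−1=2
SNF(R) diag = [2] → torsion [2]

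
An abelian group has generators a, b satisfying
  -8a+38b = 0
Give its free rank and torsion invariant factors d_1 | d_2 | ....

Answer: M ≅ ℤ^1 ⊕ ℤ/2

Derivation:
rank_ℚ(R)=1; free=2−1=1
SNF(R) diag = [2] → torsion [2]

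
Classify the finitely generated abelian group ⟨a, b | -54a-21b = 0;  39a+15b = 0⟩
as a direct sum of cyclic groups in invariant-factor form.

Answer: M ≅ ℤ/3 ⊕ ℤ/3

Derivation:
rank_ℚ(R)=2; free=2−2=0
SNF(R) diag = [3, 3] → torsion [3, 3]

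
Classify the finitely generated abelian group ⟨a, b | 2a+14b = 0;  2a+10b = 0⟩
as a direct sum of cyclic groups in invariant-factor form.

rank_ℚ(R)=2; free=2−2=0
SNF(R) diag = [2, 4] → torsion [2, 4]

Answer: M ≅ ℤ/2 ⊕ ℤ/4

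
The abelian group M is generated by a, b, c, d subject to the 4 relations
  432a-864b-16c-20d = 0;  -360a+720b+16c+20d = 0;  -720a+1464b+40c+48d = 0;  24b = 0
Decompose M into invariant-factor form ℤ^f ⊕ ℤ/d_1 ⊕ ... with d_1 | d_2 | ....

Answer: M ≅ ℤ/4 ⊕ ℤ/8 ⊕ ℤ/24 ⊕ ℤ/72

Derivation:
rank_ℚ(R)=4; free=4−4=0
SNF(R) diag = [4, 8, 24, 72] → torsion [4, 8, 24, 72]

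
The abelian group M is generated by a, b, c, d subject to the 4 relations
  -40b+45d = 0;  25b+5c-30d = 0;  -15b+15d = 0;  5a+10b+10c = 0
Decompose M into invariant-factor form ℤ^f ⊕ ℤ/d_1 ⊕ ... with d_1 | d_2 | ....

rank_ℚ(R)=4; free=4−4=0
SNF(R) diag = [5, 5, 5, 15] → torsion [5, 5, 5, 15]

Answer: M ≅ ℤ/5 ⊕ ℤ/5 ⊕ ℤ/5 ⊕ ℤ/15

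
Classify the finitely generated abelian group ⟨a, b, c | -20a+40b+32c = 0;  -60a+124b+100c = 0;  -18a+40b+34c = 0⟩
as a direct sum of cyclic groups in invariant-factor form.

Answer: M ≅ ℤ/2 ⊕ ℤ/4 ⊕ ℤ/12

Derivation:
rank_ℚ(R)=3; free=3−3=0
SNF(R) diag = [2, 4, 12] → torsion [2, 4, 12]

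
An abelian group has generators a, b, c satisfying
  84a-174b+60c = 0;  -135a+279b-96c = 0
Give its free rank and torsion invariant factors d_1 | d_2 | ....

rank_ℚ(R)=2; free=3−2=1
SNF(R) diag = [3, 6] → torsion [3, 6]

Answer: M ≅ ℤ^1 ⊕ ℤ/3 ⊕ ℤ/6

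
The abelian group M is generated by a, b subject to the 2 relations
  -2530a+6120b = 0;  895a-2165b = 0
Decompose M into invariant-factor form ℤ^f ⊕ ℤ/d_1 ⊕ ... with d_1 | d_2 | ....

Answer: M ≅ ℤ/5 ⊕ ℤ/10

Derivation:
rank_ℚ(R)=2; free=2−2=0
SNF(R) diag = [5, 10] → torsion [5, 10]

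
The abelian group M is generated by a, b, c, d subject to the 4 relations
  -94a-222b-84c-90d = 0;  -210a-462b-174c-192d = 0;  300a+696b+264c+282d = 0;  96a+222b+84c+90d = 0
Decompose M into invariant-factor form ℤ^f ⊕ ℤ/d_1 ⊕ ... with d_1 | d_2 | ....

rank_ℚ(R)=4; free=4−4=0
SNF(R) diag = [2, 6, 6, 18] → torsion [2, 6, 6, 18]

Answer: M ≅ ℤ/2 ⊕ ℤ/6 ⊕ ℤ/6 ⊕ ℤ/18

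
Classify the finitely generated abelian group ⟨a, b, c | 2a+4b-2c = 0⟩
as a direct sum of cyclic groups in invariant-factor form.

Answer: M ≅ ℤ^2 ⊕ ℤ/2

Derivation:
rank_ℚ(R)=1; free=3−1=2
SNF(R) diag = [2] → torsion [2]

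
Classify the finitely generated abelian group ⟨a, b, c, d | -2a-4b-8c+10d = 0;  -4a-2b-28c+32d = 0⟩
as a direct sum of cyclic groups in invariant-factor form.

Answer: M ≅ ℤ^2 ⊕ ℤ/2 ⊕ ℤ/6

Derivation:
rank_ℚ(R)=2; free=4−2=2
SNF(R) diag = [2, 6] → torsion [2, 6]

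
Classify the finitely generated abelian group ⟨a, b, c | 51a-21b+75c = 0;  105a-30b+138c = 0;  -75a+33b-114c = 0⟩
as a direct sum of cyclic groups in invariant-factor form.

rank_ℚ(R)=3; free=3−3=0
SNF(R) diag = [3, 9, 27] → torsion [3, 9, 27]

Answer: M ≅ ℤ/3 ⊕ ℤ/9 ⊕ ℤ/27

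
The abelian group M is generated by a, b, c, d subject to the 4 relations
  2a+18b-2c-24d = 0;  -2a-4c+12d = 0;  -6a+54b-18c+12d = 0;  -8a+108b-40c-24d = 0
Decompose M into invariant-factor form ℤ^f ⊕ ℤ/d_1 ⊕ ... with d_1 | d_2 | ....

rank_ℚ(R)=4; free=4−4=0
SNF(R) diag = [2, 6, 12, 36] → torsion [2, 6, 12, 36]

Answer: M ≅ ℤ/2 ⊕ ℤ/6 ⊕ ℤ/12 ⊕ ℤ/36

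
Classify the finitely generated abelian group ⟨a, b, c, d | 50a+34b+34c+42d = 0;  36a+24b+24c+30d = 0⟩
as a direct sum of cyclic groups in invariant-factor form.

Answer: M ≅ ℤ^2 ⊕ ℤ/2 ⊕ ℤ/6

Derivation:
rank_ℚ(R)=2; free=4−2=2
SNF(R) diag = [2, 6] → torsion [2, 6]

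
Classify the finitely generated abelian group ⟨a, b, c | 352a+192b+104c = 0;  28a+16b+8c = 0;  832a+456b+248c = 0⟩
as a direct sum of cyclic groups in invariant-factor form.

rank_ℚ(R)=3; free=3−3=0
SNF(R) diag = [4, 8, 24] → torsion [4, 8, 24]

Answer: M ≅ ℤ/4 ⊕ ℤ/8 ⊕ ℤ/24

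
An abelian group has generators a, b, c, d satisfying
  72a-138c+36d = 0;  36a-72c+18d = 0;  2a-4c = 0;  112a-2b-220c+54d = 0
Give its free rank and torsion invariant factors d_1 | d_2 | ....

rank_ℚ(R)=4; free=4−4=0
SNF(R) diag = [2, 2, 6, 18] → torsion [2, 2, 6, 18]

Answer: M ≅ ℤ/2 ⊕ ℤ/2 ⊕ ℤ/6 ⊕ ℤ/18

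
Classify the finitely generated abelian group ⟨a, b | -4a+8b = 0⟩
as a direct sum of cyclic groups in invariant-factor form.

Answer: M ≅ ℤ^1 ⊕ ℤ/4

Derivation:
rank_ℚ(R)=1; free=2−1=1
SNF(R) diag = [4] → torsion [4]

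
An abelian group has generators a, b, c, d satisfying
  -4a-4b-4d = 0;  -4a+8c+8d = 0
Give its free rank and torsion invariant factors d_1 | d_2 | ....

rank_ℚ(R)=2; free=4−2=2
SNF(R) diag = [4, 4] → torsion [4, 4]

Answer: M ≅ ℤ^2 ⊕ ℤ/4 ⊕ ℤ/4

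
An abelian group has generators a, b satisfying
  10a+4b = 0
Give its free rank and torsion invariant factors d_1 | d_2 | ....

Answer: M ≅ ℤ^1 ⊕ ℤ/2

Derivation:
rank_ℚ(R)=1; free=2−1=1
SNF(R) diag = [2] → torsion [2]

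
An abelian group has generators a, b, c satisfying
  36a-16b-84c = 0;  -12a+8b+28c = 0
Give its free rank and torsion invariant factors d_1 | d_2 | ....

Answer: M ≅ ℤ^1 ⊕ ℤ/4 ⊕ ℤ/8

Derivation:
rank_ℚ(R)=2; free=3−2=1
SNF(R) diag = [4, 8] → torsion [4, 8]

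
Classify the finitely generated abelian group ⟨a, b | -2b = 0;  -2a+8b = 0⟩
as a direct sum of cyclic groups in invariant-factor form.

Answer: M ≅ ℤ/2 ⊕ ℤ/2

Derivation:
rank_ℚ(R)=2; free=2−2=0
SNF(R) diag = [2, 2] → torsion [2, 2]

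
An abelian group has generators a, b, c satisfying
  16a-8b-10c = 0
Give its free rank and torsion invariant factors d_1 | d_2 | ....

rank_ℚ(R)=1; free=3−1=2
SNF(R) diag = [2] → torsion [2]

Answer: M ≅ ℤ^2 ⊕ ℤ/2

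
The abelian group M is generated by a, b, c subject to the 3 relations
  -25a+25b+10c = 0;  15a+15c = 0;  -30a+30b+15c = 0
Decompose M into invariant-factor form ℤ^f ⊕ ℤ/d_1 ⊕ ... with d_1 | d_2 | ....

Answer: M ≅ ℤ/5 ⊕ ℤ/15 ⊕ ℤ/15

Derivation:
rank_ℚ(R)=3; free=3−3=0
SNF(R) diag = [5, 15, 15] → torsion [5, 15, 15]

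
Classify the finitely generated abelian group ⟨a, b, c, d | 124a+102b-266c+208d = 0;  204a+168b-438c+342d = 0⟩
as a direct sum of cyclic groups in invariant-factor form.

Answer: M ≅ ℤ^2 ⊕ ℤ/2 ⊕ ℤ/6

Derivation:
rank_ℚ(R)=2; free=4−2=2
SNF(R) diag = [2, 6] → torsion [2, 6]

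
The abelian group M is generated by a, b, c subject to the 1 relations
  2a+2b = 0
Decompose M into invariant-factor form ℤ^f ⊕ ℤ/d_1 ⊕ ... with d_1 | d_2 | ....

rank_ℚ(R)=1; free=3−1=2
SNF(R) diag = [2] → torsion [2]

Answer: M ≅ ℤ^2 ⊕ ℤ/2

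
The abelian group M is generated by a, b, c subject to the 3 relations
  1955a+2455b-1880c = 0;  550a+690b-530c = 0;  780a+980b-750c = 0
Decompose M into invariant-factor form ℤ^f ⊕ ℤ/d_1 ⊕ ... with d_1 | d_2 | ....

rank_ℚ(R)=3; free=3−3=0
SNF(R) diag = [5, 10, 20] → torsion [5, 10, 20]

Answer: M ≅ ℤ/5 ⊕ ℤ/10 ⊕ ℤ/20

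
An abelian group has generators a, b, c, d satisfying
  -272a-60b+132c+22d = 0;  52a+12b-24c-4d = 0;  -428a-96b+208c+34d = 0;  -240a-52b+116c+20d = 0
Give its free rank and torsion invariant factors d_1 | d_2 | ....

Answer: M ≅ ℤ/2 ⊕ ℤ/4 ⊕ ℤ/4 ⊕ ℤ/4

Derivation:
rank_ℚ(R)=4; free=4−4=0
SNF(R) diag = [2, 4, 4, 4] → torsion [2, 4, 4, 4]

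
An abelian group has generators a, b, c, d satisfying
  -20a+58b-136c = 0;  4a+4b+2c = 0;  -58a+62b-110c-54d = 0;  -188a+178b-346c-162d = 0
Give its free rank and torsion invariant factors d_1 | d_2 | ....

Answer: M ≅ ℤ/2 ⊕ ℤ/6 ⊕ ℤ/18 ⊕ ℤ/54

Derivation:
rank_ℚ(R)=4; free=4−4=0
SNF(R) diag = [2, 6, 18, 54] → torsion [2, 6, 18, 54]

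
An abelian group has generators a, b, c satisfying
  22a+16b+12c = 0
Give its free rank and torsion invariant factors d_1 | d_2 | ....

rank_ℚ(R)=1; free=3−1=2
SNF(R) diag = [2] → torsion [2]

Answer: M ≅ ℤ^2 ⊕ ℤ/2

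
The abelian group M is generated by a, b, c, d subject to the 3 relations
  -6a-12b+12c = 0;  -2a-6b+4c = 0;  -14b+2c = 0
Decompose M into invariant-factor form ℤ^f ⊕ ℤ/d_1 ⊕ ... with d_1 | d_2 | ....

rank_ℚ(R)=3; free=4−3=1
SNF(R) diag = [2, 2, 6] → torsion [2, 2, 6]

Answer: M ≅ ℤ^1 ⊕ ℤ/2 ⊕ ℤ/2 ⊕ ℤ/6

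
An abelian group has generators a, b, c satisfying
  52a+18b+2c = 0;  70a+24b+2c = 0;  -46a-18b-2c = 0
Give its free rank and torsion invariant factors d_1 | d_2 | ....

Answer: M ≅ ℤ/2 ⊕ ℤ/6 ⊕ ℤ/6

Derivation:
rank_ℚ(R)=3; free=3−3=0
SNF(R) diag = [2, 6, 6] → torsion [2, 6, 6]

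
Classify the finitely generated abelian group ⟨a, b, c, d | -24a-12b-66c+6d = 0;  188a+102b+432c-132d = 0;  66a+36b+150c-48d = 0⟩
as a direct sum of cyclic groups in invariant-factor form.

rank_ℚ(R)=3; free=4−3=1
SNF(R) diag = [2, 6, 6] → torsion [2, 6, 6]

Answer: M ≅ ℤ^1 ⊕ ℤ/2 ⊕ ℤ/6 ⊕ ℤ/6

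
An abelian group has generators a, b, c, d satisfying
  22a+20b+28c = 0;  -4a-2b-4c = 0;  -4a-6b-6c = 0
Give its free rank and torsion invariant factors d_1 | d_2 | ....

rank_ℚ(R)=3; free=4−3=1
SNF(R) diag = [2, 2, 6] → torsion [2, 2, 6]

Answer: M ≅ ℤ^1 ⊕ ℤ/2 ⊕ ℤ/2 ⊕ ℤ/6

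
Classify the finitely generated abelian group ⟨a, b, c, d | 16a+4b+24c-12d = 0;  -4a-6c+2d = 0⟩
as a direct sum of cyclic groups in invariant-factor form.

rank_ℚ(R)=2; free=4−2=2
SNF(R) diag = [2, 4] → torsion [2, 4]

Answer: M ≅ ℤ^2 ⊕ ℤ/2 ⊕ ℤ/4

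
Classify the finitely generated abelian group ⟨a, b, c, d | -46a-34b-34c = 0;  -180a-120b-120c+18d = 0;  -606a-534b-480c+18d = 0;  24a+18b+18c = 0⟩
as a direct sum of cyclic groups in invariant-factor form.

Answer: M ≅ ℤ/2 ⊕ ℤ/6 ⊕ ℤ/18 ⊕ ℤ/54

Derivation:
rank_ℚ(R)=4; free=4−4=0
SNF(R) diag = [2, 6, 18, 54] → torsion [2, 6, 18, 54]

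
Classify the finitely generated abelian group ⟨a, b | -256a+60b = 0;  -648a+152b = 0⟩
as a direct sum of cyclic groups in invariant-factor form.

Answer: M ≅ ℤ/4 ⊕ ℤ/8

Derivation:
rank_ℚ(R)=2; free=2−2=0
SNF(R) diag = [4, 8] → torsion [4, 8]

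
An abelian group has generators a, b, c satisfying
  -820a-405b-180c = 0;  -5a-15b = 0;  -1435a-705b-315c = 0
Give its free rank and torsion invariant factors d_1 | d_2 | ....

rank_ℚ(R)=3; free=3−3=0
SNF(R) diag = [5, 15, 45] → torsion [5, 15, 45]

Answer: M ≅ ℤ/5 ⊕ ℤ/15 ⊕ ℤ/45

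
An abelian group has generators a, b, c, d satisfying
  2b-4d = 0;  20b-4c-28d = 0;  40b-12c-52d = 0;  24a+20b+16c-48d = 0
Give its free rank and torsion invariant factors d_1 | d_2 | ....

rank_ℚ(R)=4; free=4−4=0
SNF(R) diag = [2, 4, 8, 24] → torsion [2, 4, 8, 24]

Answer: M ≅ ℤ/2 ⊕ ℤ/4 ⊕ ℤ/8 ⊕ ℤ/24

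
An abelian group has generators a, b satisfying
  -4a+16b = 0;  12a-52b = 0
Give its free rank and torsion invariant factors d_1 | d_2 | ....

Answer: M ≅ ℤ/4 ⊕ ℤ/4

Derivation:
rank_ℚ(R)=2; free=2−2=0
SNF(R) diag = [4, 4] → torsion [4, 4]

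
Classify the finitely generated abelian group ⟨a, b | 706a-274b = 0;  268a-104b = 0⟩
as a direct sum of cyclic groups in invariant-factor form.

Answer: M ≅ ℤ/2 ⊕ ℤ/4

Derivation:
rank_ℚ(R)=2; free=2−2=0
SNF(R) diag = [2, 4] → torsion [2, 4]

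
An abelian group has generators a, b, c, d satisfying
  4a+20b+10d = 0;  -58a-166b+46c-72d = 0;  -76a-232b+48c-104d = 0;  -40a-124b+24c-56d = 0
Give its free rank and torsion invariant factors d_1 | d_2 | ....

rank_ℚ(R)=4; free=4−4=0
SNF(R) diag = [2, 2, 4, 12] → torsion [2, 2, 4, 12]

Answer: M ≅ ℤ/2 ⊕ ℤ/2 ⊕ ℤ/4 ⊕ ℤ/12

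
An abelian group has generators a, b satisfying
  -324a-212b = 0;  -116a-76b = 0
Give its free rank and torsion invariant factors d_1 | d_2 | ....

rank_ℚ(R)=2; free=2−2=0
SNF(R) diag = [4, 8] → torsion [4, 8]

Answer: M ≅ ℤ/4 ⊕ ℤ/8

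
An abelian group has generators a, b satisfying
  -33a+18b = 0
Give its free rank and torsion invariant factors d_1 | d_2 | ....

Answer: M ≅ ℤ^1 ⊕ ℤ/3

Derivation:
rank_ℚ(R)=1; free=2−1=1
SNF(R) diag = [3] → torsion [3]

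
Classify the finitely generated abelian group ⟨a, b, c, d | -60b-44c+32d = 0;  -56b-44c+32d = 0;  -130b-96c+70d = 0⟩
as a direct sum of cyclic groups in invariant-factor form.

rank_ℚ(R)=3; free=4−3=1
SNF(R) diag = [2, 4, 4] → torsion [2, 4, 4]

Answer: M ≅ ℤ^1 ⊕ ℤ/2 ⊕ ℤ/4 ⊕ ℤ/4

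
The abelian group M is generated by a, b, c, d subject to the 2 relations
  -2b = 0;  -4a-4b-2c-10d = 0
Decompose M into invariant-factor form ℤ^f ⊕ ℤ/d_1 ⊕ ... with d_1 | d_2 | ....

Answer: M ≅ ℤ^2 ⊕ ℤ/2 ⊕ ℤ/2

Derivation:
rank_ℚ(R)=2; free=4−2=2
SNF(R) diag = [2, 2] → torsion [2, 2]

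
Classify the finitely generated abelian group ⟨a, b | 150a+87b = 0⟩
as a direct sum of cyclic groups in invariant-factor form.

rank_ℚ(R)=1; free=2−1=1
SNF(R) diag = [3] → torsion [3]

Answer: M ≅ ℤ^1 ⊕ ℤ/3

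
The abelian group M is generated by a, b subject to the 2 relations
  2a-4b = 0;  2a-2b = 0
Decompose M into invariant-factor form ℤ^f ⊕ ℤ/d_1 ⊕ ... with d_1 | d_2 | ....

Answer: M ≅ ℤ/2 ⊕ ℤ/2

Derivation:
rank_ℚ(R)=2; free=2−2=0
SNF(R) diag = [2, 2] → torsion [2, 2]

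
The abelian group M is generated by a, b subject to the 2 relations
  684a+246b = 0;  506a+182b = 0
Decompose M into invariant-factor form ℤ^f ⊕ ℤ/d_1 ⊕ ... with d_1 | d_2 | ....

Answer: M ≅ ℤ/2 ⊕ ℤ/6

Derivation:
rank_ℚ(R)=2; free=2−2=0
SNF(R) diag = [2, 6] → torsion [2, 6]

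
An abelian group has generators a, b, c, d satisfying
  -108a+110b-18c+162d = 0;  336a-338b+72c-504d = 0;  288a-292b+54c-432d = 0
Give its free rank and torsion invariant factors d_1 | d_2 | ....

rank_ℚ(R)=3; free=4−3=1
SNF(R) diag = [2, 6, 18] → torsion [2, 6, 18]

Answer: M ≅ ℤ^1 ⊕ ℤ/2 ⊕ ℤ/6 ⊕ ℤ/18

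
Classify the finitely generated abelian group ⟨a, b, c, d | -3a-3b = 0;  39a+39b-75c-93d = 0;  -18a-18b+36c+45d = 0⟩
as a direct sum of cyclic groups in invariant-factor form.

Answer: M ≅ ℤ^1 ⊕ ℤ/3 ⊕ ℤ/3 ⊕ ℤ/9

Derivation:
rank_ℚ(R)=3; free=4−3=1
SNF(R) diag = [3, 3, 9] → torsion [3, 3, 9]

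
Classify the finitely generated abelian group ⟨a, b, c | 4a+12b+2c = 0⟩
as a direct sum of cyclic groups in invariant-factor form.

rank_ℚ(R)=1; free=3−1=2
SNF(R) diag = [2] → torsion [2]

Answer: M ≅ ℤ^2 ⊕ ℤ/2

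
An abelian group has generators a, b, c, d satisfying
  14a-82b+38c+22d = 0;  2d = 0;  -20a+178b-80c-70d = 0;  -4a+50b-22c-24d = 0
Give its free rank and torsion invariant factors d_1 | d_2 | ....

Answer: M ≅ ℤ/2 ⊕ ℤ/2 ⊕ ℤ/6 ⊕ ℤ/6

Derivation:
rank_ℚ(R)=4; free=4−4=0
SNF(R) diag = [2, 2, 6, 6] → torsion [2, 2, 6, 6]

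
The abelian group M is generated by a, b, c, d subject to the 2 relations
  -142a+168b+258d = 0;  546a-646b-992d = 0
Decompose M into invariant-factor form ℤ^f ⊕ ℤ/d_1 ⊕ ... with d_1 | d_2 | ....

Answer: M ≅ ℤ^2 ⊕ ℤ/2 ⊕ ℤ/2

Derivation:
rank_ℚ(R)=2; free=4−2=2
SNF(R) diag = [2, 2] → torsion [2, 2]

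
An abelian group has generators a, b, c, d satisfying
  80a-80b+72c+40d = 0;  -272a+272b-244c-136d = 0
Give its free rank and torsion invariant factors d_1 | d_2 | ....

rank_ℚ(R)=2; free=4−2=2
SNF(R) diag = [4, 8] → torsion [4, 8]

Answer: M ≅ ℤ^2 ⊕ ℤ/4 ⊕ ℤ/8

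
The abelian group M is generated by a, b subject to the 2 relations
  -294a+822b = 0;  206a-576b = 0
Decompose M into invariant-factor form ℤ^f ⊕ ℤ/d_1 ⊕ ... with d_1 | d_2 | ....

rank_ℚ(R)=2; free=2−2=0
SNF(R) diag = [2, 6] → torsion [2, 6]

Answer: M ≅ ℤ/2 ⊕ ℤ/6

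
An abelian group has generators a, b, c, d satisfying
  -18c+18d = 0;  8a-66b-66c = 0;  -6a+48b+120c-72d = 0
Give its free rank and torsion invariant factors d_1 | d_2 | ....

rank_ℚ(R)=3; free=4−3=1
SNF(R) diag = [2, 6, 18] → torsion [2, 6, 18]

Answer: M ≅ ℤ^1 ⊕ ℤ/2 ⊕ ℤ/6 ⊕ ℤ/18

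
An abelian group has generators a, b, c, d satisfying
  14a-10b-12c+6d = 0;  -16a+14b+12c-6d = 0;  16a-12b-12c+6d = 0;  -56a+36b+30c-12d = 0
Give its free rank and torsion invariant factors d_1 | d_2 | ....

Answer: M ≅ ℤ/2 ⊕ ℤ/2 ⊕ ℤ/6 ⊕ ℤ/6

Derivation:
rank_ℚ(R)=4; free=4−4=0
SNF(R) diag = [2, 2, 6, 6] → torsion [2, 2, 6, 6]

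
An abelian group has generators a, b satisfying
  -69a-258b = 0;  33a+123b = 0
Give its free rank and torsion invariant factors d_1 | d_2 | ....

rank_ℚ(R)=2; free=2−2=0
SNF(R) diag = [3, 9] → torsion [3, 9]

Answer: M ≅ ℤ/3 ⊕ ℤ/9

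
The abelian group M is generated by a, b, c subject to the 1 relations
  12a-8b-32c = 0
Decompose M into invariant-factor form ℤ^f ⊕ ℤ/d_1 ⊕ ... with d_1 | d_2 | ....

rank_ℚ(R)=1; free=3−1=2
SNF(R) diag = [4] → torsion [4]

Answer: M ≅ ℤ^2 ⊕ ℤ/4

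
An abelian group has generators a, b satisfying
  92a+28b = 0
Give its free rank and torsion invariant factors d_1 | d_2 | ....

rank_ℚ(R)=1; free=2−1=1
SNF(R) diag = [4] → torsion [4]

Answer: M ≅ ℤ^1 ⊕ ℤ/4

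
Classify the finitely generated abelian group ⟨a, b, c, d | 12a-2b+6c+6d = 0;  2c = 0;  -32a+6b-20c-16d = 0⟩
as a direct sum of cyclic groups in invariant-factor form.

rank_ℚ(R)=3; free=4−3=1
SNF(R) diag = [2, 2, 2] → torsion [2, 2, 2]

Answer: M ≅ ℤ^1 ⊕ ℤ/2 ⊕ ℤ/2 ⊕ ℤ/2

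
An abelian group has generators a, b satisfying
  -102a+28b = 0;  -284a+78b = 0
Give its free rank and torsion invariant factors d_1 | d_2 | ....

rank_ℚ(R)=2; free=2−2=0
SNF(R) diag = [2, 2] → torsion [2, 2]

Answer: M ≅ ℤ/2 ⊕ ℤ/2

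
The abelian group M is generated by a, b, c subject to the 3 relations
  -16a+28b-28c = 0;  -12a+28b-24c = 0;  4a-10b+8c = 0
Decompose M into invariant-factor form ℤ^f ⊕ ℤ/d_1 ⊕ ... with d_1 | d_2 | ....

rank_ℚ(R)=3; free=3−3=0
SNF(R) diag = [2, 4, 4] → torsion [2, 4, 4]

Answer: M ≅ ℤ/2 ⊕ ℤ/4 ⊕ ℤ/4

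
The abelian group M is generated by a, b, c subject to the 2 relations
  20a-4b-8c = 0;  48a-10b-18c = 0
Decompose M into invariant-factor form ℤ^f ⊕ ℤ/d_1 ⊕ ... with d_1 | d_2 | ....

rank_ℚ(R)=2; free=3−2=1
SNF(R) diag = [2, 4] → torsion [2, 4]

Answer: M ≅ ℤ^1 ⊕ ℤ/2 ⊕ ℤ/4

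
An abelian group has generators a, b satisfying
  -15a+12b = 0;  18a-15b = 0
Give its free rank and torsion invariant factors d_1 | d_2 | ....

Answer: M ≅ ℤ/3 ⊕ ℤ/3

Derivation:
rank_ℚ(R)=2; free=2−2=0
SNF(R) diag = [3, 3] → torsion [3, 3]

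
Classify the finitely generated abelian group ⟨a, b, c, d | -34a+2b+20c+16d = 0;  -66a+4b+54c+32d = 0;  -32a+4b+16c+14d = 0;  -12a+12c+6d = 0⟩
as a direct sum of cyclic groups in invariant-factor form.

Answer: M ≅ ℤ/2 ⊕ ℤ/2 ⊕ ℤ/6 ⊕ ℤ/12

Derivation:
rank_ℚ(R)=4; free=4−4=0
SNF(R) diag = [2, 2, 6, 12] → torsion [2, 2, 6, 12]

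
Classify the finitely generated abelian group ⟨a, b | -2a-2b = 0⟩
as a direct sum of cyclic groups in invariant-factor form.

rank_ℚ(R)=1; free=2−1=1
SNF(R) diag = [2] → torsion [2]

Answer: M ≅ ℤ^1 ⊕ ℤ/2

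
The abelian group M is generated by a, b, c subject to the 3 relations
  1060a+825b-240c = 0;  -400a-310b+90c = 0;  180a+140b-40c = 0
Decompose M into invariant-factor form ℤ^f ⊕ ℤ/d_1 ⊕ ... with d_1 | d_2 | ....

rank_ℚ(R)=3; free=3−3=0
SNF(R) diag = [5, 10, 20] → torsion [5, 10, 20]

Answer: M ≅ ℤ/5 ⊕ ℤ/10 ⊕ ℤ/20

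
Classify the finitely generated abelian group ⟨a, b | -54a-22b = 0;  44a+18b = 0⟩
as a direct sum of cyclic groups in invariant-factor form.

rank_ℚ(R)=2; free=2−2=0
SNF(R) diag = [2, 2] → torsion [2, 2]

Answer: M ≅ ℤ/2 ⊕ ℤ/2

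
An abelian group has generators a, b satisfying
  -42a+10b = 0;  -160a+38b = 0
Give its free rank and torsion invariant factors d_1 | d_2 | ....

rank_ℚ(R)=2; free=2−2=0
SNF(R) diag = [2, 2] → torsion [2, 2]

Answer: M ≅ ℤ/2 ⊕ ℤ/2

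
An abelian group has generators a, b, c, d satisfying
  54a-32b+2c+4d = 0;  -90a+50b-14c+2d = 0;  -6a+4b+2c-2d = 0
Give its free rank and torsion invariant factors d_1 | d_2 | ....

Answer: M ≅ ℤ^1 ⊕ ℤ/2 ⊕ ℤ/6 ⊕ ℤ/6

Derivation:
rank_ℚ(R)=3; free=4−3=1
SNF(R) diag = [2, 6, 6] → torsion [2, 6, 6]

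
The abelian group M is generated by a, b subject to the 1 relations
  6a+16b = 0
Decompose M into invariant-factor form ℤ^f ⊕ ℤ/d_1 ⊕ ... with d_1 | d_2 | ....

rank_ℚ(R)=1; free=2−1=1
SNF(R) diag = [2] → torsion [2]

Answer: M ≅ ℤ^1 ⊕ ℤ/2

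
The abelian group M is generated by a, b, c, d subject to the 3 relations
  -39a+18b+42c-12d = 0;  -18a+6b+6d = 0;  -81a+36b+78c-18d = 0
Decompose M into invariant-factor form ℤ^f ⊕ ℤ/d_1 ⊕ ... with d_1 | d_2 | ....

Answer: M ≅ ℤ^1 ⊕ ℤ/3 ⊕ ℤ/6 ⊕ ℤ/12

Derivation:
rank_ℚ(R)=3; free=4−3=1
SNF(R) diag = [3, 6, 12] → torsion [3, 6, 12]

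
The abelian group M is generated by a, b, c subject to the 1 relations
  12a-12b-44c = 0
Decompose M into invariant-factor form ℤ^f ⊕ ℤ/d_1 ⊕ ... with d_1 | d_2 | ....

rank_ℚ(R)=1; free=3−1=2
SNF(R) diag = [4] → torsion [4]

Answer: M ≅ ℤ^2 ⊕ ℤ/4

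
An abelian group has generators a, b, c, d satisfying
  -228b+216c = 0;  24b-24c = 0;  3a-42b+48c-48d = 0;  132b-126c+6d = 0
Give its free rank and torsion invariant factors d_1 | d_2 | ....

rank_ℚ(R)=4; free=4−4=0
SNF(R) diag = [3, 6, 12, 24] → torsion [3, 6, 12, 24]

Answer: M ≅ ℤ/3 ⊕ ℤ/6 ⊕ ℤ/12 ⊕ ℤ/24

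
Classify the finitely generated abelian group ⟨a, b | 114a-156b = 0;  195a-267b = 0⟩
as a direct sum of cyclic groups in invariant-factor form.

Answer: M ≅ ℤ/3 ⊕ ℤ/6

Derivation:
rank_ℚ(R)=2; free=2−2=0
SNF(R) diag = [3, 6] → torsion [3, 6]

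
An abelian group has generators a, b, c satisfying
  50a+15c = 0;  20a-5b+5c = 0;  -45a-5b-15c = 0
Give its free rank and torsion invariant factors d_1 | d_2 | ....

rank_ℚ(R)=3; free=3−3=0
SNF(R) diag = [5, 5, 5] → torsion [5, 5, 5]

Answer: M ≅ ℤ/5 ⊕ ℤ/5 ⊕ ℤ/5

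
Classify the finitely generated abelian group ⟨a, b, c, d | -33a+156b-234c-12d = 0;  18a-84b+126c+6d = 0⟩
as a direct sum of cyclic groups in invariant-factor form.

rank_ℚ(R)=2; free=4−2=2
SNF(R) diag = [3, 6] → torsion [3, 6]

Answer: M ≅ ℤ^2 ⊕ ℤ/3 ⊕ ℤ/6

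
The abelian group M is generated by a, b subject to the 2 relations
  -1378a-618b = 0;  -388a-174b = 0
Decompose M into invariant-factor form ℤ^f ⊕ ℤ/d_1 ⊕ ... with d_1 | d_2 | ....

rank_ℚ(R)=2; free=2−2=0
SNF(R) diag = [2, 6] → torsion [2, 6]

Answer: M ≅ ℤ/2 ⊕ ℤ/6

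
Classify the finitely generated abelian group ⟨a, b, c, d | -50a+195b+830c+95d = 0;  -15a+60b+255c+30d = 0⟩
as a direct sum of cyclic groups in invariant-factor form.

Answer: M ≅ ℤ^2 ⊕ ℤ/5 ⊕ ℤ/15

Derivation:
rank_ℚ(R)=2; free=4−2=2
SNF(R) diag = [5, 15] → torsion [5, 15]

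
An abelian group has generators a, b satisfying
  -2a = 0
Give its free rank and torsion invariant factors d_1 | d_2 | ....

Answer: M ≅ ℤ^1 ⊕ ℤ/2

Derivation:
rank_ℚ(R)=1; free=2−1=1
SNF(R) diag = [2] → torsion [2]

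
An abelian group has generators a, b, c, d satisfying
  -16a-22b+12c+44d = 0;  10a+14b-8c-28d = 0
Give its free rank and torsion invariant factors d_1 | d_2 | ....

Answer: M ≅ ℤ^2 ⊕ ℤ/2 ⊕ ℤ/2

Derivation:
rank_ℚ(R)=2; free=4−2=2
SNF(R) diag = [2, 2] → torsion [2, 2]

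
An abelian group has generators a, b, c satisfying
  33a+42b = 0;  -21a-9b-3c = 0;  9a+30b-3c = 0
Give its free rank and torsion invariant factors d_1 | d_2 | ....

Answer: M ≅ ℤ/3 ⊕ ℤ/3 ⊕ ℤ/9

Derivation:
rank_ℚ(R)=3; free=3−3=0
SNF(R) diag = [3, 3, 9] → torsion [3, 3, 9]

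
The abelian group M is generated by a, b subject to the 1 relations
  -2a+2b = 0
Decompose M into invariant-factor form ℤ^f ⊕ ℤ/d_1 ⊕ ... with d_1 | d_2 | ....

rank_ℚ(R)=1; free=2−1=1
SNF(R) diag = [2] → torsion [2]

Answer: M ≅ ℤ^1 ⊕ ℤ/2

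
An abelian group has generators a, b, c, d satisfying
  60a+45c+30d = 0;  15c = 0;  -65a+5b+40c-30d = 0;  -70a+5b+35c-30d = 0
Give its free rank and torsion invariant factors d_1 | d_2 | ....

Answer: M ≅ ℤ/5 ⊕ ℤ/5 ⊕ ℤ/15 ⊕ ℤ/30

Derivation:
rank_ℚ(R)=4; free=4−4=0
SNF(R) diag = [5, 5, 15, 30] → torsion [5, 5, 15, 30]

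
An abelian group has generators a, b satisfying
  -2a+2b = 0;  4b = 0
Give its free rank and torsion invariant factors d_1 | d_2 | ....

rank_ℚ(R)=2; free=2−2=0
SNF(R) diag = [2, 4] → torsion [2, 4]

Answer: M ≅ ℤ/2 ⊕ ℤ/4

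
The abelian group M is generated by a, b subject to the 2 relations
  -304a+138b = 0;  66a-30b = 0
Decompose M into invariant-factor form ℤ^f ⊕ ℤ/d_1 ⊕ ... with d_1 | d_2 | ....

rank_ℚ(R)=2; free=2−2=0
SNF(R) diag = [2, 6] → torsion [2, 6]

Answer: M ≅ ℤ/2 ⊕ ℤ/6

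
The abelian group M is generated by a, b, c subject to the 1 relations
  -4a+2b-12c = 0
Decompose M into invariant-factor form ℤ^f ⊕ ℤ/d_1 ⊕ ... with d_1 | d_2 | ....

rank_ℚ(R)=1; free=3−1=2
SNF(R) diag = [2] → torsion [2]

Answer: M ≅ ℤ^2 ⊕ ℤ/2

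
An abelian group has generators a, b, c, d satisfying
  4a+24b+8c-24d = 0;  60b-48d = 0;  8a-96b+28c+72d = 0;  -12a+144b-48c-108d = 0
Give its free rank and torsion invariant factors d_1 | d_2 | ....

rank_ℚ(R)=4; free=4−4=0
SNF(R) diag = [4, 12, 12, 12] → torsion [4, 12, 12, 12]

Answer: M ≅ ℤ/4 ⊕ ℤ/12 ⊕ ℤ/12 ⊕ ℤ/12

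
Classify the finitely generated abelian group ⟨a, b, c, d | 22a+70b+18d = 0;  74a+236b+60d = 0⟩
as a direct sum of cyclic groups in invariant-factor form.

Answer: M ≅ ℤ^2 ⊕ ℤ/2 ⊕ ℤ/6

Derivation:
rank_ℚ(R)=2; free=4−2=2
SNF(R) diag = [2, 6] → torsion [2, 6]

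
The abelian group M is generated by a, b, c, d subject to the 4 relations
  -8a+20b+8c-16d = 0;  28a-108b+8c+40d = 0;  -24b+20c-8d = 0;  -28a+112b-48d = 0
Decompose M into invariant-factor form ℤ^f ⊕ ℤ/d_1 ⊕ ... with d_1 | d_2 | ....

Answer: M ≅ ℤ/4 ⊕ ℤ/4 ⊕ ℤ/4 ⊕ ℤ/8

Derivation:
rank_ℚ(R)=4; free=4−4=0
SNF(R) diag = [4, 4, 4, 8] → torsion [4, 4, 4, 8]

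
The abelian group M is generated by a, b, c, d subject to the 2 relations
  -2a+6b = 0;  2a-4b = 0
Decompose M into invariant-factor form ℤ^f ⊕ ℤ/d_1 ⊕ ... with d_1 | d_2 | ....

Answer: M ≅ ℤ^2 ⊕ ℤ/2 ⊕ ℤ/2

Derivation:
rank_ℚ(R)=2; free=4−2=2
SNF(R) diag = [2, 2] → torsion [2, 2]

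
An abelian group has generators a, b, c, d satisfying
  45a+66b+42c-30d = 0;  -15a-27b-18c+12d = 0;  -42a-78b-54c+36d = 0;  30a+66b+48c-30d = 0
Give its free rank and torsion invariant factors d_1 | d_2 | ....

rank_ℚ(R)=4; free=4−4=0
SNF(R) diag = [3, 3, 6, 6] → torsion [3, 3, 6, 6]

Answer: M ≅ ℤ/3 ⊕ ℤ/3 ⊕ ℤ/6 ⊕ ℤ/6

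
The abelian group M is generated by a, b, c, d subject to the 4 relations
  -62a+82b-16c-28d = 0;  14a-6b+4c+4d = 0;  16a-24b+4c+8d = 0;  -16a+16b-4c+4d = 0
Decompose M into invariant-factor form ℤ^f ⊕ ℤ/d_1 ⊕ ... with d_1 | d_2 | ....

Answer: M ≅ ℤ/2 ⊕ ℤ/4 ⊕ ℤ/4 ⊕ ℤ/12

Derivation:
rank_ℚ(R)=4; free=4−4=0
SNF(R) diag = [2, 4, 4, 12] → torsion [2, 4, 4, 12]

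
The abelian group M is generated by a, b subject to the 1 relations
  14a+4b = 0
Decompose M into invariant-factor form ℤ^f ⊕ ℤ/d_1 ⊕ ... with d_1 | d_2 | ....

rank_ℚ(R)=1; free=2−1=1
SNF(R) diag = [2] → torsion [2]

Answer: M ≅ ℤ^1 ⊕ ℤ/2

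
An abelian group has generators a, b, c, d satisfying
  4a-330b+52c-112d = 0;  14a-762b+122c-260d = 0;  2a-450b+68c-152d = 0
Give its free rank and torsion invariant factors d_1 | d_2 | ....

Answer: M ≅ ℤ^1 ⊕ ℤ/2 ⊕ ℤ/6 ⊕ ℤ/18

Derivation:
rank_ℚ(R)=3; free=4−3=1
SNF(R) diag = [2, 6, 18] → torsion [2, 6, 18]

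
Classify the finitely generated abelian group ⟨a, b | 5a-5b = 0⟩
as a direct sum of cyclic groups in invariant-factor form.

Answer: M ≅ ℤ^1 ⊕ ℤ/5

Derivation:
rank_ℚ(R)=1; free=2−1=1
SNF(R) diag = [5] → torsion [5]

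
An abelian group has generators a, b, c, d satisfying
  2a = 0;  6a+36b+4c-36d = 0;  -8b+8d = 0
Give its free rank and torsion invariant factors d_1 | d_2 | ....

rank_ℚ(R)=3; free=4−3=1
SNF(R) diag = [2, 4, 8] → torsion [2, 4, 8]

Answer: M ≅ ℤ^1 ⊕ ℤ/2 ⊕ ℤ/4 ⊕ ℤ/8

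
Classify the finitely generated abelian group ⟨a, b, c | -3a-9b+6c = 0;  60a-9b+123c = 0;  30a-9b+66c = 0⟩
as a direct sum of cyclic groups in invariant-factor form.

Answer: M ≅ ℤ/3 ⊕ ℤ/9 ⊕ ℤ/27

Derivation:
rank_ℚ(R)=3; free=3−3=0
SNF(R) diag = [3, 9, 27] → torsion [3, 9, 27]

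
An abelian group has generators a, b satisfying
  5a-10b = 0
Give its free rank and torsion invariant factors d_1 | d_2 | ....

rank_ℚ(R)=1; free=2−1=1
SNF(R) diag = [5] → torsion [5]

Answer: M ≅ ℤ^1 ⊕ ℤ/5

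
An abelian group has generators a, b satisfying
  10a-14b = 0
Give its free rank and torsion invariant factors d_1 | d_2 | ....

rank_ℚ(R)=1; free=2−1=1
SNF(R) diag = [2] → torsion [2]

Answer: M ≅ ℤ^1 ⊕ ℤ/2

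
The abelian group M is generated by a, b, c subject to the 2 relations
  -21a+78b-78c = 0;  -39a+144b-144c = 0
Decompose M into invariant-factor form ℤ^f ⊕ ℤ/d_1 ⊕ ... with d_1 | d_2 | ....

rank_ℚ(R)=2; free=3−2=1
SNF(R) diag = [3, 6] → torsion [3, 6]

Answer: M ≅ ℤ^1 ⊕ ℤ/3 ⊕ ℤ/6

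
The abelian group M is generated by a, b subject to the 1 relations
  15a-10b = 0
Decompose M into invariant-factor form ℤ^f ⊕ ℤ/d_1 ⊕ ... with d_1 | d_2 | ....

Answer: M ≅ ℤ^1 ⊕ ℤ/5

Derivation:
rank_ℚ(R)=1; free=2−1=1
SNF(R) diag = [5] → torsion [5]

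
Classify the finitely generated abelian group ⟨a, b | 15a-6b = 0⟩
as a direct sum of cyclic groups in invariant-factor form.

rank_ℚ(R)=1; free=2−1=1
SNF(R) diag = [3] → torsion [3]

Answer: M ≅ ℤ^1 ⊕ ℤ/3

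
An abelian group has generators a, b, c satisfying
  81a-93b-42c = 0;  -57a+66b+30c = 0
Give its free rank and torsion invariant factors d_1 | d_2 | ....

rank_ℚ(R)=2; free=3−2=1
SNF(R) diag = [3, 3] → torsion [3, 3]

Answer: M ≅ ℤ^1 ⊕ ℤ/3 ⊕ ℤ/3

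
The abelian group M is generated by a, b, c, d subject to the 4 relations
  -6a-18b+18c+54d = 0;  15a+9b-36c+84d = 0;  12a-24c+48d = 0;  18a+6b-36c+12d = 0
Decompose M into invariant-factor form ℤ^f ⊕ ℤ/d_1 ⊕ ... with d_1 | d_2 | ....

rank_ℚ(R)=4; free=4−4=0
SNF(R) diag = [3, 6, 12, 24] → torsion [3, 6, 12, 24]

Answer: M ≅ ℤ/3 ⊕ ℤ/6 ⊕ ℤ/12 ⊕ ℤ/24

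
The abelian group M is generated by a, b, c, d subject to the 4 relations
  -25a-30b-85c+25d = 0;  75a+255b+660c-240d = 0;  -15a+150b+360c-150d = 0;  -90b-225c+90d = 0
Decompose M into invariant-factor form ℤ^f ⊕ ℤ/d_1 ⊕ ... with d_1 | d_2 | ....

Answer: M ≅ ℤ/5 ⊕ ℤ/15 ⊕ ℤ/15 ⊕ ℤ/45

Derivation:
rank_ℚ(R)=4; free=4−4=0
SNF(R) diag = [5, 15, 15, 45] → torsion [5, 15, 15, 45]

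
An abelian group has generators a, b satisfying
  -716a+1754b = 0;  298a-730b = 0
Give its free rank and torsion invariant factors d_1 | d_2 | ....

rank_ℚ(R)=2; free=2−2=0
SNF(R) diag = [2, 6] → torsion [2, 6]

Answer: M ≅ ℤ/2 ⊕ ℤ/6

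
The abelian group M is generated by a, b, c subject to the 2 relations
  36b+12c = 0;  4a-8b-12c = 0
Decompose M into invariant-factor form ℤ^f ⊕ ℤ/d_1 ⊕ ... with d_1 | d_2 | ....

rank_ℚ(R)=2; free=3−2=1
SNF(R) diag = [4, 12] → torsion [4, 12]

Answer: M ≅ ℤ^1 ⊕ ℤ/4 ⊕ ℤ/12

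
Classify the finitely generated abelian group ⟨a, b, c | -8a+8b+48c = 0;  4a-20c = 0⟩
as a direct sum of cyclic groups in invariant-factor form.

Answer: M ≅ ℤ^1 ⊕ ℤ/4 ⊕ ℤ/8

Derivation:
rank_ℚ(R)=2; free=3−2=1
SNF(R) diag = [4, 8] → torsion [4, 8]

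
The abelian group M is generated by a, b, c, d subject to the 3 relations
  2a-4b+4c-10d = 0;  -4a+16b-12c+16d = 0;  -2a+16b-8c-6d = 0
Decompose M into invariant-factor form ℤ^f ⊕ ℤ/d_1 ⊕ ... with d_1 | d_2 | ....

Answer: M ≅ ℤ^1 ⊕ ℤ/2 ⊕ ℤ/4 ⊕ ℤ/4

Derivation:
rank_ℚ(R)=3; free=4−3=1
SNF(R) diag = [2, 4, 4] → torsion [2, 4, 4]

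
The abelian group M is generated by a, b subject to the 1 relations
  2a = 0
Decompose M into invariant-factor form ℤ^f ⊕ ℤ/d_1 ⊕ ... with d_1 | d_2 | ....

rank_ℚ(R)=1; free=2−1=1
SNF(R) diag = [2] → torsion [2]

Answer: M ≅ ℤ^1 ⊕ ℤ/2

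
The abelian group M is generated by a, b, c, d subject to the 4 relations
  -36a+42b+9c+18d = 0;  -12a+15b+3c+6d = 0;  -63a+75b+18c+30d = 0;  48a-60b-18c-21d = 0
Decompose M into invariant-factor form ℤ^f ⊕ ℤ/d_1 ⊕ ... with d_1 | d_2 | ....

rank_ℚ(R)=4; free=4−4=0
SNF(R) diag = [3, 3, 3, 3] → torsion [3, 3, 3, 3]

Answer: M ≅ ℤ/3 ⊕ ℤ/3 ⊕ ℤ/3 ⊕ ℤ/3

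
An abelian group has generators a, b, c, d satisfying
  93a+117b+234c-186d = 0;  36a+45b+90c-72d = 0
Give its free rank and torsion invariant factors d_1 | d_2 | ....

rank_ℚ(R)=2; free=4−2=2
SNF(R) diag = [3, 9] → torsion [3, 9]

Answer: M ≅ ℤ^2 ⊕ ℤ/3 ⊕ ℤ/9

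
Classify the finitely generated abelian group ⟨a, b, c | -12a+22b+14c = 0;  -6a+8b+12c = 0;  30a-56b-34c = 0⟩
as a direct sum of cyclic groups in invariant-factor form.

rank_ℚ(R)=3; free=3−3=0
SNF(R) diag = [2, 2, 6] → torsion [2, 2, 6]

Answer: M ≅ ℤ/2 ⊕ ℤ/2 ⊕ ℤ/6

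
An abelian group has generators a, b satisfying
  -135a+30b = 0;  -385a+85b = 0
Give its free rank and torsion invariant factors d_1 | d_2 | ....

Answer: M ≅ ℤ/5 ⊕ ℤ/15

Derivation:
rank_ℚ(R)=2; free=2−2=0
SNF(R) diag = [5, 15] → torsion [5, 15]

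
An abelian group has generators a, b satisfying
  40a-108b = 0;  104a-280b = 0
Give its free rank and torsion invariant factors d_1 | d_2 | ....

Answer: M ≅ ℤ/4 ⊕ ℤ/8

Derivation:
rank_ℚ(R)=2; free=2−2=0
SNF(R) diag = [4, 8] → torsion [4, 8]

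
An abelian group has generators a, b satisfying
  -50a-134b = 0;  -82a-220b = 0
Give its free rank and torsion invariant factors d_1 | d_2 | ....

Answer: M ≅ ℤ/2 ⊕ ℤ/6

Derivation:
rank_ℚ(R)=2; free=2−2=0
SNF(R) diag = [2, 6] → torsion [2, 6]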